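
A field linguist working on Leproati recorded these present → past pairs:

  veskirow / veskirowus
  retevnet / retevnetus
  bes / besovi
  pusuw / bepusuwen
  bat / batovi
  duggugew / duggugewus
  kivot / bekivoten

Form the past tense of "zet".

zetovi

"zet" has 1 vowel. The stems with 1 vowel (bes → besovi, bat → batovi) add -ovi.
So zet → zetovi.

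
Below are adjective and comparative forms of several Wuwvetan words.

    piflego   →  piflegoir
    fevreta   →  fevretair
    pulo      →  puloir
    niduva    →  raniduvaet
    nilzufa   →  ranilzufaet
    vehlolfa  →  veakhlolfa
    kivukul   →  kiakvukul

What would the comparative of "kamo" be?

fevreta and niduva both end in -a yet inflect differently (fevretair, raniduvaet), so the final letter is not what conditions the rule; the first letter is.
"kamo" begins with k-. The one such stem in the data (kivukul → kiakvukul) inserts -ak- after the first vowel (as does vehlolfa), so the same rule applies.
The other patterns: stems beginning with f- or p- add -ir; stems beginning with n- add ra- … -et around the stem.
So kamo → kaakmo.

kaakmo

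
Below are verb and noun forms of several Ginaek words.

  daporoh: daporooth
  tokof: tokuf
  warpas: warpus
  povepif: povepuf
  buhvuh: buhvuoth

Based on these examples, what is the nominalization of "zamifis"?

"zamifis" ends in -s. The one such stem in the data (warpas → warpus) changes the last vowel to 'u' (as do tokof, povepif), so the same rule applies.
The other pattern: stems ending in -h drop the final letter and add -oth.
So zamifis → zamifus.

zamifus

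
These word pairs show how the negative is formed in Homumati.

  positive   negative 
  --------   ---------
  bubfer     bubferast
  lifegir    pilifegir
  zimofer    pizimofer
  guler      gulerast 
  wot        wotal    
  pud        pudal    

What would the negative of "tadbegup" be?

bubfer and lifegir both end in -r yet inflect differently (bubferast, pilifegir), so the final letter is not what conditions the rule; the number of vowels is.
"tadbegup" has 3 vowels. The stems with 3 vowels (lifegir → pilifegir, zimofer → pizimofer) add the prefix pi-.
So tadbegup → pitadbegup.

pitadbegup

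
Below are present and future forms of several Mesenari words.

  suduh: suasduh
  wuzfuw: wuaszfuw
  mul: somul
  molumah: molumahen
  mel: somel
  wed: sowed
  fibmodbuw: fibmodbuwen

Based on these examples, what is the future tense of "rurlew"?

"rurlew" has 2 vowels. The stems with 2 vowels (suduh → suasduh, wuzfuw → wuaszfuw) insert -as- after the first vowel.
So rurlew → ruasrlew.

ruasrlew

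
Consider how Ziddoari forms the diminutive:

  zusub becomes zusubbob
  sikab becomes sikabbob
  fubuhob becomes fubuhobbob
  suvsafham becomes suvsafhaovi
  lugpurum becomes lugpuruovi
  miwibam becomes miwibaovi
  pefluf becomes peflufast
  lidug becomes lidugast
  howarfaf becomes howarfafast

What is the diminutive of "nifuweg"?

sikab and suvsafham both have last vowel 'a' yet inflect differently (sikabbob, suvsafhaovi), so the last vowel is not what conditions the rule; the final letter is.
"nifuweg" ends in -g. The one such stem in the data (lidug → lidugast) adds -ast, so the same rule applies.
The other patterns: stems ending in -b double the final consonant and add -ob; stems ending in -m drop the final letter and add -ovi.
So nifuweg → nifuwegast.

nifuwegast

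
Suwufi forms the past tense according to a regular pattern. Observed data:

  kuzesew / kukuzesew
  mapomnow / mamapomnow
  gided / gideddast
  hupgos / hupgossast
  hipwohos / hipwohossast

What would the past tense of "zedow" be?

kuzesew and gided both have last vowel 'e' yet inflect differently (kukuzesew, gideddast), so the last vowel is not what conditions the rule; the final letter is.
"zedow" ends in -w. The stems ending in -w (kuzesew → kukuzesew, mapomnow → mamapomnow) repeat the first consonant+vowel as a prefix.
The other pattern: stems ending in -d or -s double the final consonant and add -ast.
So zedow → zezedow.

zezedow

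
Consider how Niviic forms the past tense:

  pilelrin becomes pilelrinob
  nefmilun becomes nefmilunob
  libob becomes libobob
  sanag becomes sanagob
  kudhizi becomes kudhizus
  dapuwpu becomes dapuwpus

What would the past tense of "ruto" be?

rutus

"ruto" ends in a vowel. The stems ending in a vowel (kudhizi → kudhizus, dapuwpu → dapuwpus) drop the final letter and add -us.
The other pattern: stems ending in a consonant add -ob.
So ruto → rutus.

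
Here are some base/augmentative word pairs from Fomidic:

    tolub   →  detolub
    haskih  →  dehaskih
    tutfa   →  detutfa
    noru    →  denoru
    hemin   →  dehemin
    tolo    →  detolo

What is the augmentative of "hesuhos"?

Every pair shown (tolub → detolub, haskih → dehaskih, tutfa → detutfa, …) follows the same rule: add the prefix de-.
So hesuhos → dehesuhos.

dehesuhos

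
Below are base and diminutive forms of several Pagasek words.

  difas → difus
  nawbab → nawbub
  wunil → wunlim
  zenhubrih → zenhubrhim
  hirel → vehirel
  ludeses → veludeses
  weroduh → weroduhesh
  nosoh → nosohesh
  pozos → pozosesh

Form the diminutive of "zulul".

zululesh

wunil and hirel both end in -l yet inflect differently (wunlim, vehirel), so the final letter is not what conditions the rule; the last vowel is.
"zulul" has last vowel 'u'. The one such stem in the data (weroduh → weroduhesh) adds -esh, so the same rule applies.
The other patterns: stems whose last vowel is 'a' change the last vowel to 'u'; stems whose last vowel is 'i' delete the last vowel and add -im; stems whose last vowel is 'e' add the prefix ve-.
So zulul → zululesh.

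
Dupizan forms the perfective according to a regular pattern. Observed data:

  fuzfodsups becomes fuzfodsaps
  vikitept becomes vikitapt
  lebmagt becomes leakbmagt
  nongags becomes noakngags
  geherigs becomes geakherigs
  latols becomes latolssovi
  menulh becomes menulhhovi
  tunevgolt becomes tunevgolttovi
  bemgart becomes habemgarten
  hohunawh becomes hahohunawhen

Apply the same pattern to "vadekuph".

vikitept and lebmagt both end in -t yet inflect differently (vikitapt, leakbmagt), so the final letter is not what conditions the rule; the second-to-last letter is.
"vadekuph" has second-to-last letter 'p'. The stems whose second-to-last letter is 'p' (fuzfodsups → fuzfodsaps, vikitept → vikitapt) change the last vowel to 'a'.
The other patterns: stems whose second-to-last letter is 'g' insert -ak- after the first vowel; stems whose second-to-last letter is 'l' double the final consonant and add -ovi; stems whose second-to-last letter is 'r' or 'w' add ha- … -en around the stem.
So vadekuph → vadekaph.

vadekaph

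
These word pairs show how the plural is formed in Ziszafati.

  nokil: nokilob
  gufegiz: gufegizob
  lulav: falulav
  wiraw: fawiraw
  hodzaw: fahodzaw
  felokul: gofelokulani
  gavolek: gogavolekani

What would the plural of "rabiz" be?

rabizob

nokil and felokul both end in -l yet inflect differently (nokilob, gofelokulani), so the final letter is not what conditions the rule; the last vowel is.
"rabiz" has last vowel 'i'. The stems whose last vowel is 'i' (nokil → nokilob, gufegiz → gufegizob) add -ob.
So rabiz → rabizob.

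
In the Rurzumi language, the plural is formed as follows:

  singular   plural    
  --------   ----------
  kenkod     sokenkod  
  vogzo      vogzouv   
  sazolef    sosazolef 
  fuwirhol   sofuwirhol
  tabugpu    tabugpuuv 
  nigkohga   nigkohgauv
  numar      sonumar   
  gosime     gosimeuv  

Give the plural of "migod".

vogzo and fuwirhol both have last vowel 'o' yet inflect differently (vogzouv, sofuwirhol), so the last vowel is not what conditions the rule; whether the stem ends in a vowel or a consonant is.
"migod" ends in a consonant. The stems ending in a consonant (fuwirhol → sofuwirhol, numar → sonumar, sazolef → sosazolef) add the prefix so-.
The other pattern: stems ending in a vowel add -uv.
So migod → somigod.

somigod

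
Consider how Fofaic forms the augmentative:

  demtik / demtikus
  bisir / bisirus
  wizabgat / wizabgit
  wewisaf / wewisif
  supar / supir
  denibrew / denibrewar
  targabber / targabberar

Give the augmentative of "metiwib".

bisir and supar both end in -r yet inflect differently (bisirus, supir), so the final letter is not what conditions the rule; the last vowel is.
"metiwib" has last vowel 'i'. The stems whose last vowel is 'i' (demtik → demtikus, bisir → bisirus) add -us.
The other patterns: stems whose last vowel is 'a' change the last vowel to 'i'; stems whose last vowel is 'e' add -ar.
So metiwib → metiwibus.

metiwibus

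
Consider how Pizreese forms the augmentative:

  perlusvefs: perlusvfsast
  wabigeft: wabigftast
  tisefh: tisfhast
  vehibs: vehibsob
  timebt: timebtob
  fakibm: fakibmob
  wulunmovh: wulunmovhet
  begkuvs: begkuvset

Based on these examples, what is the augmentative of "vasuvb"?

perlusvefs and vehibs both end in -s yet inflect differently (perlusvfsast, vehibsob), so the final letter is not what conditions the rule; the second-to-last letter is.
"vasuvb" has second-to-last letter 'v'. The stems whose second-to-last letter is 'v' (wulunmovh → wulunmovhet, begkuvs → begkuvset) add -et.
The other patterns: stems whose second-to-last letter is 'f' delete the last vowel and add -ast; stems whose second-to-last letter is 'b' add -ob.
So vasuvb → vasuvbet.

vasuvbet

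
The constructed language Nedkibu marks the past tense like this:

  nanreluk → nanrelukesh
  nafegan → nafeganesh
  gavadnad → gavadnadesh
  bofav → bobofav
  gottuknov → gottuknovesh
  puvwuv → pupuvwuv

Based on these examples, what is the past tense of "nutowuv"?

"nutowuv" has 3 vowels. The stems with 3 vowels (nafegan → nafeganesh, gottuknov → gottuknovesh, gavadnad → gavadnadesh) add -esh.
The other pattern: stems with 2 vowels repeat the first consonant+vowel as a prefix.
So nutowuv → nutowuvesh.

nutowuvesh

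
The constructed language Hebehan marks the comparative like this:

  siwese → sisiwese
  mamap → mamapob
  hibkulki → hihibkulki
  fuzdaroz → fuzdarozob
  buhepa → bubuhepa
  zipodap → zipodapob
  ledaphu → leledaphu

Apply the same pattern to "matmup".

matmupob

"matmup" ends in a consonant. The stems ending in a consonant (mamap → mamapob, fuzdaroz → fuzdarozob, zipodap → zipodapob) add -ob.
The other pattern: stems ending in a vowel repeat the first consonant+vowel as a prefix.
So matmup → matmupob.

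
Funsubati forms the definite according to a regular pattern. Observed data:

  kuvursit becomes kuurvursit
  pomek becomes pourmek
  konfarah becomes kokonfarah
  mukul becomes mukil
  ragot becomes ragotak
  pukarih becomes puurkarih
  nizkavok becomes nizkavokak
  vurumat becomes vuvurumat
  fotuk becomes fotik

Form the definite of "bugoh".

bugohak

fotuk and nizkavok both end in -k yet inflect differently (fotik, nizkavokak), so the final letter is not what conditions the rule; the last vowel is.
"bugoh" has last vowel 'o'. The stems whose last vowel is 'o' (nizkavok → nizkavokak, ragot → ragotak) add -ak.
The other patterns: stems whose last vowel is 'u' change the last vowel to 'i'; stems whose last vowel is 'e' or 'i' insert -ur- after the first vowel; stems whose last vowel is 'a' repeat the first consonant+vowel as a prefix.
So bugoh → bugohak.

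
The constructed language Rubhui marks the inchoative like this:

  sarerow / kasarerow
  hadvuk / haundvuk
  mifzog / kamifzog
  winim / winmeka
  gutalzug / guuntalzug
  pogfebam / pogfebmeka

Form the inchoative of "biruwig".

gutalzug and mifzog both end in -g yet inflect differently (guuntalzug, kamifzog), so the final letter is not what conditions the rule; the last vowel is.
"biruwig" has last vowel 'i'. The one such stem in the data (winim → winmeka) deletes the last vowel and adds -eka (as does pogfebam), so the same rule applies.
The other patterns: stems whose last vowel is 'u' insert -un- after the first vowel; stems whose last vowel is 'o' add the prefix ka-.
So biruwig → biruwgeka.

biruwgeka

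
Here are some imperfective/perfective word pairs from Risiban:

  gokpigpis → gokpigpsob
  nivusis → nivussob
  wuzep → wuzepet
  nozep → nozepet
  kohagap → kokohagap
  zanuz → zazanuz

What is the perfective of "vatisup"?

"vatisup" has last vowel 'u'. The one such stem in the data (zanuz → zazanuz) repeats the first consonant+vowel as a prefix (as does kohagap), so the same rule applies.
The other patterns: stems whose last vowel is 'i' delete the last vowel and add -ob; stems whose last vowel is 'e' add -et.
So vatisup → vavatisup.

vavatisup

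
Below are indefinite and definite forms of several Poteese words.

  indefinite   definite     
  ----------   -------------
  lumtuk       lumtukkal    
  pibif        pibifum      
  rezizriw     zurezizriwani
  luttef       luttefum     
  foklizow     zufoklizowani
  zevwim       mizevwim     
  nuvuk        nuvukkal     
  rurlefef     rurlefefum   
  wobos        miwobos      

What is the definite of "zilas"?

mizilas

pibif and rezizriw both have last vowel 'i' yet inflect differently (pibifum, zurezizriwani), so the last vowel is not what conditions the rule; the final letter is.
"zilas" ends in -s. The one such stem in the data (wobos → miwobos) adds the prefix mi-, so the same rule applies.
So zilas → mizilas.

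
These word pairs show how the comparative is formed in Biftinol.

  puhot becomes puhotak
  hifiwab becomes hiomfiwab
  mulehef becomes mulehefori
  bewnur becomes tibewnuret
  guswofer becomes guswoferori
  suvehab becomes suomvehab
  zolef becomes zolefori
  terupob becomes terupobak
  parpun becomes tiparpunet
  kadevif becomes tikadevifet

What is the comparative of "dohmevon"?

dohmevonak

"dohmevon" has last vowel 'o'. The stems whose last vowel is 'o' (terupob → terupobak, puhot → puhotak) add -ak.
The other patterns: stems whose last vowel is 'i' or 'u' add ti- … -et around the stem; stems whose last vowel is 'a' insert -om- after the first vowel; stems whose last vowel is 'e' add -ori.
So dohmevon → dohmevonak.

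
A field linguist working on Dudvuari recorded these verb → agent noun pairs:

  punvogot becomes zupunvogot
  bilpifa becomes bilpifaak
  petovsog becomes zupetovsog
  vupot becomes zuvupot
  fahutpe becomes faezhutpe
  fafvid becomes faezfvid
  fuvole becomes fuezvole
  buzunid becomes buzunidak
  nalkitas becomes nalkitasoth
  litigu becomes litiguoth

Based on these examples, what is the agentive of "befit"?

befitak

fafvid and buzunid both end in -d yet inflect differently (faezfvid, buzunidak), so the final letter is not what conditions the rule; the first letter is.
"befit" begins with b-. The stems beginning with b- (bilpifa → bilpifaak, buzunid → buzunidak) add -ak.
The other patterns: stems beginning with p- or v- add the prefix zu-; stems beginning with f- insert -ez- after the first vowel; stems beginning with l- or n- add -oth.
So befit → befitak.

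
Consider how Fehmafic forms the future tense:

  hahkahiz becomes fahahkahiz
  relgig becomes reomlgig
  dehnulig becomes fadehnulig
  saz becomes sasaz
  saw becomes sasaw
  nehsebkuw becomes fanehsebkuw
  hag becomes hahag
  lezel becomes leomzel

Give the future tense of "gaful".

hag and relgig both end in -g yet inflect differently (hahag, reomlgig), so the final letter is not what conditions the rule; the number of vowels is.
"gaful" has 2 vowels. The stems with 2 vowels (lezel → leomzel, relgig → reomlgig) insert -om- after the first vowel.
The other patterns: stems with 1 vowel repeat the first consonant+vowel as a prefix; stems with 3 vowels add the prefix fa-.
So gaful → gaomful.

gaomful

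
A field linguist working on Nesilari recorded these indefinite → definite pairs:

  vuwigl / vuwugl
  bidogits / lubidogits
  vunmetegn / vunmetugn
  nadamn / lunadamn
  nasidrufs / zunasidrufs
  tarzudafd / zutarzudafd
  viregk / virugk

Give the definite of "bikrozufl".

nasidrufs and bidogits both end in -s yet inflect differently (zunasidrufs, lubidogits), so the final letter is not what conditions the rule; the second-to-last letter is.
"bikrozufl" has second-to-last letter 'f'. The stems whose second-to-last letter is 'f' (tarzudafd → zutarzudafd, nasidrufs → zunasidrufs) add the prefix zu-.
The other patterns: stems whose second-to-last letter is 'g' change the last vowel to 'u'; stems whose second-to-last letter is 'm' or 't' add the prefix lu-.
So bikrozufl → zubikrozufl.

zubikrozufl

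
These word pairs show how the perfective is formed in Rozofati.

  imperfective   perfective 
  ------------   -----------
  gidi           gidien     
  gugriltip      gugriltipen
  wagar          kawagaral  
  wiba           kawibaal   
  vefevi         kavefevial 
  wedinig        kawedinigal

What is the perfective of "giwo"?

gidi and vefevi both end in -i yet inflect differently (gidien, kavefevial), so the final letter is not what conditions the rule; the first letter is.
"giwo" begins with g-. The stems beginning with g- (gidi → gidien, gugriltip → gugriltipen) add -en.
So giwo → giwoen.

giwoen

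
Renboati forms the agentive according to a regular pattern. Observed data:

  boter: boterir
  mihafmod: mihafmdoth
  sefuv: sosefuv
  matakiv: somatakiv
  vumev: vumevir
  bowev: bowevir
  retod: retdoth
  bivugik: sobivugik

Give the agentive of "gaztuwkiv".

sogaztuwkiv

"gaztuwkiv" has last vowel 'i'. The stems whose last vowel is 'i' (matakiv → somatakiv, bivugik → sobivugik) add the prefix so-.
The other patterns: stems whose last vowel is 'e' add -ir; stems whose last vowel is 'o' delete the last vowel and add -oth.
So gaztuwkiv → sogaztuwkiv.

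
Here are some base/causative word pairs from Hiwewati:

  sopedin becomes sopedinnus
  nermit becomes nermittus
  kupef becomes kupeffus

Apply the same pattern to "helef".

Every pair shown (sopedin → sopedinnus, nermit → nermittus, kupef → kupeffus) follows the same rule: double the final consonant and add -us.
So helef → heleffus.

heleffus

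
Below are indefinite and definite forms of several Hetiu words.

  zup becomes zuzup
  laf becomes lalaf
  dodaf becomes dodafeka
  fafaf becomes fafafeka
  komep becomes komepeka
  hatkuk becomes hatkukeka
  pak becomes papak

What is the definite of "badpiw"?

komep and zup both end in -p yet inflect differently (komepeka, zuzup), so the final letter is not what conditions the rule; the number of vowels is.
"badpiw" has 2 vowels. The stems with 2 vowels (dodaf → dodafeka, hatkuk → hatkukeka, fafaf → fafafeka) add -eka.
So badpiw → badpiweka.

badpiweka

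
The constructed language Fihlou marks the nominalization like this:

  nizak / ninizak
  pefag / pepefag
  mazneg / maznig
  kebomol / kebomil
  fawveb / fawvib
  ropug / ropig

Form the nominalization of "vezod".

vezid

pefag and mazneg both end in -g yet inflect differently (pepefag, maznig), so the final letter is not what conditions the rule; the last vowel is.
"vezod" has last vowel 'o'. The one such stem in the data (kebomol → kebomil) changes the last vowel to 'i' (as do mazneg, fawveb), so the same rule applies.
The other pattern: stems whose last vowel is 'a' repeat the first consonant+vowel as a prefix.
So vezod → vezid.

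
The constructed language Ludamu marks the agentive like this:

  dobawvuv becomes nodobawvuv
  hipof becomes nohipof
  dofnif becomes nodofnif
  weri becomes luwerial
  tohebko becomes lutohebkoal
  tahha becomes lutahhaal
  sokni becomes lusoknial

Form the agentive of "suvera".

lusuveraal

"suvera" ends in a vowel. The stems ending in a vowel (weri → luwerial, tohebko → lutohebkoal, tahha → lutahhaal) add lu- … -al around the stem.
So suvera → lusuveraal.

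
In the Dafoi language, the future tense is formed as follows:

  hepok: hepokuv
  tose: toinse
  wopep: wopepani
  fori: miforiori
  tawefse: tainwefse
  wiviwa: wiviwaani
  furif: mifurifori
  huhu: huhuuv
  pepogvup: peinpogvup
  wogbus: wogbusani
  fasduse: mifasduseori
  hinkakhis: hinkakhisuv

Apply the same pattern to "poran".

"poran" begins with p-. The one such stem in the data (pepogvup → peinpogvup) inserts -in- after the first vowel (as do tose, tawefse), so the same rule applies.
So poran → poinran.

poinran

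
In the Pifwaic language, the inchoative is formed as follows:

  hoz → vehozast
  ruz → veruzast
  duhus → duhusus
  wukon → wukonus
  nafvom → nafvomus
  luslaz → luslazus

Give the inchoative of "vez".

hoz and luslaz both end in -z yet inflect differently (vehozast, luslazus), so the final letter is not what conditions the rule; the number of vowels is.
"vez" has 1 vowel. The stems with 1 vowel (hoz → vehozast, ruz → veruzast) add ve- … -ast around the stem.
So vez → vevezast.

vevezast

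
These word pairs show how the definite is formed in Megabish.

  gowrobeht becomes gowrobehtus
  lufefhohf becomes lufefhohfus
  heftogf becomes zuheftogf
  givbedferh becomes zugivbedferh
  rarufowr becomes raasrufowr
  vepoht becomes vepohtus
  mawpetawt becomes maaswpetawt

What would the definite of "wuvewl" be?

vepoht and mawpetawt both end in -t yet inflect differently (vepohtus, maaswpetawt), so the final letter is not what conditions the rule; the second-to-last letter is.
"wuvewl" has second-to-last letter 'w'. The stems whose second-to-last letter is 'w' (rarufowr → raasrufowr, mawpetawt → maaswpetawt) insert -as- after the first vowel.
So wuvewl → wuasvewl.

wuasvewl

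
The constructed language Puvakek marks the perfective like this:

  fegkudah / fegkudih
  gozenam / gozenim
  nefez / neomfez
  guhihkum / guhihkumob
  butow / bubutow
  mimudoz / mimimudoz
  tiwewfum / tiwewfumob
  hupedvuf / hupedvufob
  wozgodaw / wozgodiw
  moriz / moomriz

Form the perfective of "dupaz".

"dupaz" has last vowel 'a'. The stems whose last vowel is 'a' (wozgodaw → wozgodiw, fegkudah → fegkudih, gozenam → gozenim) change the last vowel to 'i'.
The other patterns: stems whose last vowel is 'u' add -ob; stems whose last vowel is 'e' or 'i' insert -om- after the first vowel; stems whose last vowel is 'o' repeat the first consonant+vowel as a prefix.
So dupaz → dupiz.

dupiz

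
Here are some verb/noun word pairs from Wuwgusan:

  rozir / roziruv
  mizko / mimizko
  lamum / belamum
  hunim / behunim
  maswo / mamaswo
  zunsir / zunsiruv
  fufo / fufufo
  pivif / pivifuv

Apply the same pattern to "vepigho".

"vepigho" ends in -o. The stems ending in -o (fufo → fufufo, maswo → mamaswo, mizko → mimizko) repeat the first consonant+vowel as a prefix.
So vepigho → vevepigho.

vevepigho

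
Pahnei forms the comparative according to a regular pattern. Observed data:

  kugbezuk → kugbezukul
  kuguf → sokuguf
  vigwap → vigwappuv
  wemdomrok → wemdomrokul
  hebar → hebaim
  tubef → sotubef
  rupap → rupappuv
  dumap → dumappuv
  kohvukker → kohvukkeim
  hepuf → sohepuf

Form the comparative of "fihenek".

fihenekul

tubef and kohvukker both have last vowel 'e' yet inflect differently (sotubef, kohvukkeim), so the last vowel is not what conditions the rule; the final letter is.
"fihenek" ends in -k. The stems ending in -k (wemdomrok → wemdomrokul, kugbezuk → kugbezukul) add -ul.
So fihenek → fihenekul.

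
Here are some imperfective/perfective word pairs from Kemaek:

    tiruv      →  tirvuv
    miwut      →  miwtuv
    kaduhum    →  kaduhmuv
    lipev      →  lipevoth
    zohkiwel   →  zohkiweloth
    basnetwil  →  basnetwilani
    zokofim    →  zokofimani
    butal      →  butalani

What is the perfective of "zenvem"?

zenvemoth

tiruv and lipev both end in -v yet inflect differently (tirvuv, lipevoth), so the final letter is not what conditions the rule; the last vowel is.
"zenvem" has last vowel 'e'. The stems whose last vowel is 'e' (lipev → lipevoth, zohkiwel → zohkiweloth) add -oth.
So zenvem → zenvemoth.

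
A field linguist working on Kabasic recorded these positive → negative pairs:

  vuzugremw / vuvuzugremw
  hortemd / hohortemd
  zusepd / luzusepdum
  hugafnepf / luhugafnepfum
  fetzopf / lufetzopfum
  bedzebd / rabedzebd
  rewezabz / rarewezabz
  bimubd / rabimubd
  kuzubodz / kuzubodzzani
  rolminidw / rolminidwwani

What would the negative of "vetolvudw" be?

"vetolvudw" has second-to-last letter 'd'. The stems whose second-to-last letter is 'd' (kuzubodz → kuzubodzzani, rolminidw → rolminidwwani) double the final consonant and add -ani.
The other patterns: stems whose second-to-last letter is 'm' repeat the first consonant+vowel as a prefix; stems whose second-to-last letter is 'p' add lu- … -um around the stem; stems whose second-to-last letter is 'b' add the prefix ra-.
So vetolvudw → vetolvudwwani.

vetolvudwwani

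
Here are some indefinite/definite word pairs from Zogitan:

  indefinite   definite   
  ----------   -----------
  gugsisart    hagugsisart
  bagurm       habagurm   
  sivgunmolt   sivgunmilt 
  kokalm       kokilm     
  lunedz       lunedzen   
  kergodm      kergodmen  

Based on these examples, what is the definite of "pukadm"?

gugsisart and sivgunmolt both end in -t yet inflect differently (hagugsisart, sivgunmilt), so the final letter is not what conditions the rule; the second-to-last letter is.
"pukadm" has second-to-last letter 'd'. The stems whose second-to-last letter is 'd' (lunedz → lunedzen, kergodm → kergodmen) add -en.
So pukadm → pukadmen.

pukadmen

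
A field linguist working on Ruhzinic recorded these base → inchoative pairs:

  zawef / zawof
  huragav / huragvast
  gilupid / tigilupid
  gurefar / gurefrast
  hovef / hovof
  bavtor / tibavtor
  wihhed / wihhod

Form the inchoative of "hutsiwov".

tihutsiwov

wihhed and gilupid both end in -d yet inflect differently (wihhod, tigilupid), so the final letter is not what conditions the rule; the last vowel is.
"hutsiwov" has last vowel 'o'. The one such stem in the data (bavtor → tibavtor) adds the prefix ti-, so the same rule applies.
The other patterns: stems whose last vowel is 'a' delete the last vowel and add -ast; stems whose last vowel is 'e' change the last vowel to 'o'.
So hutsiwov → tihutsiwov.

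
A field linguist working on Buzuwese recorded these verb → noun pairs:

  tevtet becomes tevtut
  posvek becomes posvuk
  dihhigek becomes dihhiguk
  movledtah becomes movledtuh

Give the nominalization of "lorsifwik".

lorsifwuk

Every pair shown (tevtet → tevtut, posvek → posvuk, dihhigek → dihhiguk, …) follows the same rule: change the last vowel to 'u'.
So lorsifwik → lorsifwuk.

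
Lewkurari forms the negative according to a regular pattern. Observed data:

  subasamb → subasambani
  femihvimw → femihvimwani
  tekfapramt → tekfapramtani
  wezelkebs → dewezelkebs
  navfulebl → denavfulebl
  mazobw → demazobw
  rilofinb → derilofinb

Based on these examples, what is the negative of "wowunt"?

femihvimw and mazobw both end in -w yet inflect differently (femihvimwani, demazobw), so the final letter is not what conditions the rule; the second-to-last letter is.
"wowunt" has second-to-last letter 'n'. The one such stem in the data (rilofinb → derilofinb) adds the prefix de-, so the same rule applies.
The other pattern: stems whose second-to-last letter is 'm' add -ani.
So wowunt → dewowunt.

dewowunt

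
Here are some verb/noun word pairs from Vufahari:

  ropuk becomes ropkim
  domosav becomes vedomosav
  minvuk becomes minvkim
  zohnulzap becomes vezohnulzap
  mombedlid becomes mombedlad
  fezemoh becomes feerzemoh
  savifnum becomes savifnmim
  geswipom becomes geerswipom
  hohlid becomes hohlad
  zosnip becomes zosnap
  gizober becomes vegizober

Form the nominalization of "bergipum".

bergipmim

zohnulzap and zosnip both end in -p yet inflect differently (vezohnulzap, zosnap), so the final letter is not what conditions the rule; the last vowel is.
"bergipum" has last vowel 'u'. The stems whose last vowel is 'u' (minvuk → minvkim, ropuk → ropkim, savifnum → savifnmim) delete the last vowel and add -im.
So bergipum → bergipmim.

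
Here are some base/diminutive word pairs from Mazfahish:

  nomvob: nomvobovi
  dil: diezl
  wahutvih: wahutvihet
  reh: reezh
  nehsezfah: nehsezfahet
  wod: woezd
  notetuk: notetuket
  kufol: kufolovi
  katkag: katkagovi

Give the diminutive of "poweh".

dil and kufol both end in -l yet inflect differently (diezl, kufolovi), so the final letter is not what conditions the rule; the number of vowels is.
"poweh" has 2 vowels. The stems with 2 vowels (kufol → kufolovi, nomvob → nomvobovi, katkag → katkagovi) add -ovi.
So poweh → powehovi.

powehovi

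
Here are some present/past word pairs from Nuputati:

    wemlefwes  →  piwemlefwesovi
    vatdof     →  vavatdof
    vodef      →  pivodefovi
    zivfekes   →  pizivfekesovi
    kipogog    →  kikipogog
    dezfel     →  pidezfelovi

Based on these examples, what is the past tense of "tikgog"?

titikgog

vodef and vatdof both end in -f yet inflect differently (pivodefovi, vavatdof), so the final letter is not what conditions the rule; the last vowel is.
"tikgog" has last vowel 'o'. The stems whose last vowel is 'o' (vatdof → vavatdof, kipogog → kikipogog) repeat the first consonant+vowel as a prefix.
The other pattern: stems whose last vowel is 'e' add pi- … -ovi around the stem.
So tikgog → titikgog.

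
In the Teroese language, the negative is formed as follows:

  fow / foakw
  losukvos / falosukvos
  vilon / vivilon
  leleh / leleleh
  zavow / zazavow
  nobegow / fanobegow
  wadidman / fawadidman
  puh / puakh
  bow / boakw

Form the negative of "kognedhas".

"kognedhas" has 3 vowels. The stems with 3 vowels (nobegow → fanobegow, losukvos → falosukvos, wadidman → fawadidman) add the prefix fa-.
The other patterns: stems with 1 vowel insert -ak- after the first vowel; stems with 2 vowels repeat the first consonant+vowel as a prefix.
So kognedhas → fakognedhas.

fakognedhas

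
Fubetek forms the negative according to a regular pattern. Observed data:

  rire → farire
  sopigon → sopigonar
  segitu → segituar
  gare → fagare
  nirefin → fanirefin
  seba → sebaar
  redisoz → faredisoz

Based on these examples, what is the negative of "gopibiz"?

fagopibiz

sopigon and nirefin both end in -n yet inflect differently (sopigonar, fanirefin), so the final letter is not what conditions the rule; the first letter is.
"gopibiz" begins with g-. The one such stem in the data (gare → fagare) adds the prefix fa-, so the same rule applies.
The other pattern: stems beginning with s- add -ar.
So gopibiz → fagopibiz.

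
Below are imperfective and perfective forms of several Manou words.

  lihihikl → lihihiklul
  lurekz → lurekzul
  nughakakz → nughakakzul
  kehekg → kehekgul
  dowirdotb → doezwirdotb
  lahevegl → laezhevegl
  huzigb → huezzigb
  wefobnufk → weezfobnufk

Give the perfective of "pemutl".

peezmutl

"pemutl" has second-to-last letter 't'. The one such stem in the data (dowirdotb → doezwirdotb) inserts -ez- after the first vowel (as do lahevegl, huzigb), so the same rule applies.
So pemutl → peezmutl.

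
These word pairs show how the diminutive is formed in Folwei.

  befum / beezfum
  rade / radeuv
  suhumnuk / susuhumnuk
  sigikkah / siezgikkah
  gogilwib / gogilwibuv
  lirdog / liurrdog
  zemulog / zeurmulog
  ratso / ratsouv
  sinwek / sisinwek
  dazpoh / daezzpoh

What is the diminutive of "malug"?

suhumnuk and befum both have last vowel 'u' yet inflect differently (susuhumnuk, beezfum), so the last vowel is not what conditions the rule; the final letter is.
"malug" ends in -g. The stems ending in -g (zemulog → zeurmulog, lirdog → liurrdog) insert -ur- after the first vowel.
So malug → maurlug.

maurlug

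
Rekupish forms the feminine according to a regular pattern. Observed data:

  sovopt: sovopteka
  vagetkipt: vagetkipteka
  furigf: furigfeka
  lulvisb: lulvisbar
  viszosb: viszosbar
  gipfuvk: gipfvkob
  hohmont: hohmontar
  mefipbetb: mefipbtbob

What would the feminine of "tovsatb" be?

tovstbob

mefipbetb and viszosb both end in -b yet inflect differently (mefipbtbob, viszosbar), so the final letter is not what conditions the rule; the second-to-last letter is.
"tovsatb" has second-to-last letter 't'. The one such stem in the data (mefipbetb → mefipbtbob) deletes the last vowel and adds -ob (as does gipfuvk), so the same rule applies.
So tovsatb → tovstbob.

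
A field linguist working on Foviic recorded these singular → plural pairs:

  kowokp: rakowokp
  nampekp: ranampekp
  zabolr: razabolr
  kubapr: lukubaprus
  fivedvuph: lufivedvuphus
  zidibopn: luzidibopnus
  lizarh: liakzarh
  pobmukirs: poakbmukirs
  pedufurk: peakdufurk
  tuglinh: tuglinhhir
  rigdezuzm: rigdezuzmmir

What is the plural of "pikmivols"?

zabolr and kubapr both end in -r yet inflect differently (razabolr, lukubaprus), so the final letter is not what conditions the rule; the second-to-last letter is.
"pikmivols" has second-to-last letter 'l'. The one such stem in the data (zabolr → razabolr) adds the prefix ra-, so the same rule applies.
The other patterns: stems whose second-to-last letter is 'p' add lu- … -us around the stem; stems whose second-to-last letter is 'r' insert -ak- after the first vowel; stems whose second-to-last letter is 'n' or 'z' double the final consonant and add -ir.
So pikmivols → rapikmivols.

rapikmivols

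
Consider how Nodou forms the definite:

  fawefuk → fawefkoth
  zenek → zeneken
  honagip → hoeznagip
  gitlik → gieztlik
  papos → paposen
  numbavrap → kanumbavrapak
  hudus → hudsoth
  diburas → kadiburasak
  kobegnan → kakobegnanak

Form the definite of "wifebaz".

fawefuk and zenek both end in -k yet inflect differently (fawefkoth, zeneken), so the final letter is not what conditions the rule; the last vowel is.
"wifebaz" has last vowel 'a'. The stems whose last vowel is 'a' (numbavrap → kanumbavrapak, diburas → kadiburasak, kobegnan → kakobegnanak) add ka- … -ak around the stem.
So wifebaz → kawifebazak.

kawifebazak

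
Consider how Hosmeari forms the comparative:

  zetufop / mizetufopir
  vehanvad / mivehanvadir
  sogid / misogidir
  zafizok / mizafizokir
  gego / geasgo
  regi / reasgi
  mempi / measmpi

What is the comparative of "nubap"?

"nubap" ends in a consonant. The stems ending in a consonant (zetufop → mizetufopir, vehanvad → mivehanvadir, sogid → misogidir) add mi- … -ir around the stem.
The other pattern: stems ending in a vowel insert -as- after the first vowel.
So nubap → minubapir.

minubapir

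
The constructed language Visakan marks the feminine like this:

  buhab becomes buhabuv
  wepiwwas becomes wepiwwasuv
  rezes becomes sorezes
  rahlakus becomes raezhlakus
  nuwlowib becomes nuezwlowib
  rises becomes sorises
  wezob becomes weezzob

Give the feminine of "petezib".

peeztezib

"petezib" has last vowel 'i'. The one such stem in the data (nuwlowib → nuezwlowib) inserts -ez- after the first vowel (as do wezob, rahlakus), so the same rule applies.
So petezib → peeztezib.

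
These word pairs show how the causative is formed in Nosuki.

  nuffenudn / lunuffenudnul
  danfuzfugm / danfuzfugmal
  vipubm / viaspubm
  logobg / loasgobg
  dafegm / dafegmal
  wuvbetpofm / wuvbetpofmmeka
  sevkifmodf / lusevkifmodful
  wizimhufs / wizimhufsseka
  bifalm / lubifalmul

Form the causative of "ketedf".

danfuzfugm and wuvbetpofm both end in -m yet inflect differently (danfuzfugmal, wuvbetpofmmeka), so the final letter is not what conditions the rule; the second-to-last letter is.
"ketedf" has second-to-last letter 'd'. The stems whose second-to-last letter is 'd' (sevkifmodf → lusevkifmodful, nuffenudn → lunuffenudnul) add lu- … -ul around the stem.
So ketedf → luketedful.

luketedful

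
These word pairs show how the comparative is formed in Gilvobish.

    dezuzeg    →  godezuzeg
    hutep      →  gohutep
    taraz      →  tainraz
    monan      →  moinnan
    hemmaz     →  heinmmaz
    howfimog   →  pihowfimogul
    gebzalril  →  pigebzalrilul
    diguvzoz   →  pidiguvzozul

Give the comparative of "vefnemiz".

pivefnemizul

"vefnemiz" has last vowel 'i'. The one such stem in the data (gebzalril → pigebzalrilul) adds pi- … -ul around the stem, so the same rule applies.
So vefnemiz → pivefnemizul.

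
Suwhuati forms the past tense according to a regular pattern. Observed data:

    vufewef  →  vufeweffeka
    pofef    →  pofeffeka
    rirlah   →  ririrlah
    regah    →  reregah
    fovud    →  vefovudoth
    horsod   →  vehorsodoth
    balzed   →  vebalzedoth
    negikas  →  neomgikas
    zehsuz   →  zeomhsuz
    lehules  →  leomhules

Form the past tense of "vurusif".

vurusiffeka

vufewef and balzed both have last vowel 'e' yet inflect differently (vufeweffeka, vebalzedoth), so the last vowel is not what conditions the rule; the final letter is.
"vurusif" ends in -f. The stems ending in -f (vufewef → vufeweffeka, pofef → pofeffeka) double the final consonant and add -eka.
So vurusif → vurusiffeka.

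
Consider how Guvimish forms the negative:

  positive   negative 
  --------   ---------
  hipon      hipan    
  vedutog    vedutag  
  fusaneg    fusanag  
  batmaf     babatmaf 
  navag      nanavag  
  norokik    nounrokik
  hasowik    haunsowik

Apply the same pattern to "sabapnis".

saunbapnis

vedutog and navag both end in -g yet inflect differently (vedutag, nanavag), so the final letter is not what conditions the rule; the last vowel is.
"sabapnis" has last vowel 'i'. The stems whose last vowel is 'i' (norokik → nounrokik, hasowik → haunsowik) insert -un- after the first vowel.
So sabapnis → saunbapnis.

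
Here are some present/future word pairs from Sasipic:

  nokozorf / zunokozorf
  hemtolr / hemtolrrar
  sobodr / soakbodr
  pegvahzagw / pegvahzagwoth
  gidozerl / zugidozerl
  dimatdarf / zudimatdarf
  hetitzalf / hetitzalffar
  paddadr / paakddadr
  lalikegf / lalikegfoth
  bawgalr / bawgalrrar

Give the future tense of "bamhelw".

bamhelwwar

hetitzalf and lalikegf both end in -f yet inflect differently (hetitzalffar, lalikegfoth), so the final letter is not what conditions the rule; the second-to-last letter is.
"bamhelw" has second-to-last letter 'l'. The stems whose second-to-last letter is 'l' (hemtolr → hemtolrrar, hetitzalf → hetitzalffar, bawgalr → bawgalrrar) double the final consonant and add -ar.
So bamhelw → bamhelwwar.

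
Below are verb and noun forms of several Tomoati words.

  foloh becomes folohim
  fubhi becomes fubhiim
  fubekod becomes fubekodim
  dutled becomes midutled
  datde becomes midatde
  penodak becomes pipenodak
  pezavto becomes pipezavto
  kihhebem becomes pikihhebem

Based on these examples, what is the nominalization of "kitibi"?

pikitibi

fubekod and dutled both end in -d yet inflect differently (fubekodim, midutled), so the final letter is not what conditions the rule; the first letter is.
"kitibi" begins with k-. The one such stem in the data (kihhebem → pikihhebem) adds the prefix pi-, so the same rule applies.
So kitibi → pikitibi.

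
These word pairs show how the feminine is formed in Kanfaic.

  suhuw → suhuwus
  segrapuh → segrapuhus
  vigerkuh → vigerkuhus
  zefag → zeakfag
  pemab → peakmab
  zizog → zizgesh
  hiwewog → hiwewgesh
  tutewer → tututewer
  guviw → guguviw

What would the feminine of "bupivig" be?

zefag and zizog both end in -g yet inflect differently (zeakfag, zizgesh), so the final letter is not what conditions the rule; the last vowel is.
"bupivig" has last vowel 'i'. The one such stem in the data (guviw → guguviw) repeats the first consonant+vowel as a prefix (as does tutewer), so the same rule applies.
The other patterns: stems whose last vowel is 'u' add -us; stems whose last vowel is 'a' insert -ak- after the first vowel; stems whose last vowel is 'o' delete the last vowel and add -esh.
So bupivig → bubupivig.

bubupivig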